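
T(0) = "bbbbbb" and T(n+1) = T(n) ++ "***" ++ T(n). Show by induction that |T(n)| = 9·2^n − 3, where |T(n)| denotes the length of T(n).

Base case: |T(0)| = 6, and 9·2^0 − 3 = 6.
Assume |T(m)| = 9·2^m − 3.
Then |T(m+1)| = |T(m)| + 3 + |T(m)| = 2|T(m)| + 3 = 2(9·2^m − 3) + 3 = 9·2^{m+1} − 6 + 3 = 9·2^{m+1} − 3.
So the formula holds for m+1, and by induction |T(n)| = 9·2^n − 3 for all n ≥ 0.

|T(n)| = 9·2^n − 3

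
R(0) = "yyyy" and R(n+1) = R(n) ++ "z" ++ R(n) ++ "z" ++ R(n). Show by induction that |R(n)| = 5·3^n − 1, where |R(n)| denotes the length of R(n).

Base case: |R(0)| = 4, and 5·3^0 − 1 = 4.
Assume |R(r)| = 5·3^r − 1.
Then |R(r+1)| = 3|R(r)| + 2 = 3(5·3^r − 1) + 2 = 5·3^{r+1} − 3 + 2 = 5·3^{r+1} − 1.
So the formula holds for r+1, and by induction |R(n)| = 5·3^n − 1 for all n ≥ 0.

|R(n)| = 5·3^n − 1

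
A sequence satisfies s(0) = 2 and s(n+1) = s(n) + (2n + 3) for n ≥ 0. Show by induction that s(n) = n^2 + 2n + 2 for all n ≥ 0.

Base case: s(0) = 2, and 0^2 + 2·0 + 2 = 2.
Assume s(m) = m^2 + 2m + 2.
Then s(m+1) = s(m) + (2m + 3) = (m^2 + 2m + 2) + (2m + 3) = m^2 + 4m + 5,
and (m+1)^2 + 2·(m+1) + 2 = m^2 + 4m + 5.
By induction, s(n) = n^2 + 2n + 2 for all n ≥ 0.

s(n) = n^2 + 2n + 2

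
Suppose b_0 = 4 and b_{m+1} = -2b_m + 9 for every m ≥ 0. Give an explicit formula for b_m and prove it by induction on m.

Claim: b_m = (-2)^m + 3.

Base case: b_0 = 4, and (-2)^0 + 3 = 1 + 3 = 4.
Assume b_j = (-2)^j + 3 for some j ≥ 0.
Then b_{j+1} = -2b_j + 9 = -2·((-2)^j + 3) + 9 = -2·(-2)^j − 6 + 9 = (-2)^{j+1} + 3.
This completes the inductive step, so b_m = (-2)^m + 3 for all m ≥ 0.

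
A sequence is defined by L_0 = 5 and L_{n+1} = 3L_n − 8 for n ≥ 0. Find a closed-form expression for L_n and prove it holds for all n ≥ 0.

Claim: L_n = 3^n + 4.

Base case: L_0 = 5, and 3^0 + 4 = 1 + 4 = 5.
Assume L_j = 3^j + 4 for some j ≥ 0.
Then L_{j+1} = 3L_j − 8 = 3·(3^j + 4) − 8 = 3^{j+1} + 12 − 8 = 3^{j+1} + 4.
Hence L_n = 3^n + 4 for every n ≥ 0, by induction.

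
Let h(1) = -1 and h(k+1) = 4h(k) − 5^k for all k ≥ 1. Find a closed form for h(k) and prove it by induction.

Claim: h(k) = 4^k − 5^k.

Base case: h(1) = -1, and 4^1 − 5^1 = 4 − 5 = -1.
Assume h(j) = 4^j − 5^j for some j ≥ 1.
Then h(j+1) = 4h(j) − 5^j = 4·(4^j − 5^j) − 5^j = 4^{j+1} − 4·5^j − 5^j = 4^{j+1} − 5·5^j = 4^{j+1} − 5^{j+1}.
Hence h(k) = 4^k − 5^k for every k ≥ 1, by induction.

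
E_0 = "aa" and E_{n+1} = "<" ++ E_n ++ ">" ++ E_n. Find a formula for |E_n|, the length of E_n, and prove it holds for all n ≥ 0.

Claim: |E_n| = 2^{n+2} − 2.

Base case: |E_0| = 2, and 2^{0+2} − 2 = 2.
Assume |E_m| = 2^{m+2} − 2.
Then |E_{m+1}| = 1 + |E_m| + 1 + |E_m| = 2|E_m| + 2 = 2(2^{m+2} − 2) + 2 = 2^{m+3} − 4 + 2 = 2^{m+3} − 2.
Hence |E_n| = 2^{n+2} − 2 for every n ≥ 0, by induction.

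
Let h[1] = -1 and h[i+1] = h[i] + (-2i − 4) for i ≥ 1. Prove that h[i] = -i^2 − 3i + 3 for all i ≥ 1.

Base case: h[1] = -1, and -1^2 − 3·1 + 3 = -1.
Assume h[m] = -m^2 − 3m + 3.
Then h[m+1] = h[m] + (-2m − 4) = (-m^2 − 3m + 3) + (-2m − 4) = -m^2 − 5m − 1,
and -(m+1)^2 − 3·(m+1) + 3 = -m^2 − 5m − 1.
Hence h[i] = -i^2 − 3i + 3 for every i ≥ 1, by induction.

h[i] = -i^2 − 3i + 3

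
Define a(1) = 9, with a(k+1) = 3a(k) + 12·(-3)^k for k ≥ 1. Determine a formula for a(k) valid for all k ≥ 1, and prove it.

Claim: a(k) = 3^k − 2·(-3)^k.

Base case: a(1) = 9, and 3^1 − 2·(-3)^1 = 3 + 6 = 9.
Assume a(r) = 3^r − 2·(-3)^r for some r ≥ 1.
Then a(r+1) = 3a(r) + 12·(-3)^r = 3·(3^r − 2·(-3)^r) + 12·(-3)^r = 3^{r+1} − 6·(-3)^r + 12·(-3)^r = 3^{r+1} + 6·(-3)^r = 3^{r+1} − 2·(-3)^{r+1}.
Hence a(k) = 3^k − 2·(-3)^k for every k ≥ 1, by induction.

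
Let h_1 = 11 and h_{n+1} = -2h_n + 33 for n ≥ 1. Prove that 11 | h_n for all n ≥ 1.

Base case: h_1 = 11 = 11·1, so 11 | h_1.
Assume 11 | h_k, so h_k = 11t for some integer t.
Then h_{k+1} = -2h_k + 33 = -2·(11t) + 33 = 11(-2t + 3), so 11 | h_{k+1}.
Hence 11 | h_n for every n ≥ 1, by induction.

11 | h_n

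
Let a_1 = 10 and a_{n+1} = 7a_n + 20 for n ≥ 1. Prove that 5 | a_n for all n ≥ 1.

Base case: a_1 = 10 = 5·2, so 5 | a_1.
Assume 5 | a_m, so a_m = 5t for some integer t.
Then a_{m+1} = 7a_m + 20 = 7·(5t) + 20 = 5(7t + 4), so 5 | a_{m+1}.
This completes the inductive step, so 5 | a_n for all n ≥ 1.

5 | a_n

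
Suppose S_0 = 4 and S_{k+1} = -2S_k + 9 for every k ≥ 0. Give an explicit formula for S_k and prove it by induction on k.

Claim: S_k = (-2)^k + 3.

Base case: S_0 = 4, and (-2)^0 + 3 = 1 + 3 = 4.
Assume S_j = (-2)^j + 3 for some j ≥ 0.
Then S_{j+1} = -2S_j + 9 = -2·((-2)^j + 3) + 9 = -2·(-2)^j − 6 + 9 = (-2)^{j+1} + 3.
Hence S_k = (-2)^k + 3 for every k ≥ 0, by induction.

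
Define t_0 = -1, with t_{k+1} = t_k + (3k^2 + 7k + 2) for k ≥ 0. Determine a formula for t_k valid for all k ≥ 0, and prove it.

Claim: t_k = k^3 + 2k^2 − k − 1.

Base case: t_0 = -1, and 0^3 + 2·0^2 − 0 − 1 = -1.
Assume t_m = m^3 + 2m^2 − m − 1.
Then t_{m+1} = t_m + (3m^2 + 7m + 2) = (m^3 + 2m^2 − m − 1) + (3m^2 + 7m + 2) = m^3 + 5m^2 + 6m + 1,
and (m+1)^3 + 2·(m+1)^2 − (m+1) − 1 = m^3 + 5m^2 + 6m + 1.
This completes the inductive step, so t_k = k^3 + 2k^2 − k − 1 for all k ≥ 0.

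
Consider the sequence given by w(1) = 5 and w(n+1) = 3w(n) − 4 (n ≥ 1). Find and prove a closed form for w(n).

Claim: w(n) = 3^n + 2.

Base case: w(1) = 5, and 3^1 + 2 = 3 + 2 = 5.
Assume w(r) = 3^r + 2 for some r ≥ 1.
Then w(r+1) = 3w(r) − 4 = 3·(3^r + 2) − 4 = 3^{r+1} + 6 − 4 = 3^{r+1} + 2.
By induction, w(n) = 3^n + 2 for all n ≥ 1.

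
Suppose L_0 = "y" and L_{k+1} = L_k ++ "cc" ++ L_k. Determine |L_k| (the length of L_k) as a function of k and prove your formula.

Claim: |L_k| = 3·2^k − 2.

Base case: |L_0| = 1, and 3·2^0 − 2 = 1.
Assume |L_j| = 3·2^j − 2.
Then |L_{j+1}| = |L_j| + 2 + |L_j| = 2|L_j| + 2 = 2(3·2^j − 2) + 2 = 3·2^{j+1} − 4 + 2 = 3·2^{j+1} − 2.
By induction, |L_k| = 3·2^k − 2 for all k ≥ 0.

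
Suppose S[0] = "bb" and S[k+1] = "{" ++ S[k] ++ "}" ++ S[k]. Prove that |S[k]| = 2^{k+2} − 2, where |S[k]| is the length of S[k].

Base case: |S[0]| = 2, and 2^{0+2} − 2 = 2.
Assume |S[m]| = 2^{m+2} − 2.
Then |S[m+1]| = 1 + |S[m]| + 1 + |S[m]| = 2|S[m]| + 2 = 2(2^{m+2} − 2) + 2 = 2^{m+3} − 4 + 2 = 2^{m+3} − 2.
This completes the inductive step, so |S[k]| = 2^{k+2} − 2 for all k ≥ 0.

|S[k]| = 2^{k+2} − 2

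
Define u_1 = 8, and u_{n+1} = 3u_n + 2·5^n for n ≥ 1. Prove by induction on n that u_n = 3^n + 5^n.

Base case: u_1 = 8, and 3^1 + 5^1 = 3 + 5 = 8.
Assume u_r = 3^r + 5^r for some r ≥ 1.
Then u_{r+1} = 3u_r + 2·5^r = 3·(3^r + 5^r) + 2·5^r = 3^{r+1} + 3·5^r + 2·5^r = 3^{r+1} + 5·5^r = 3^{r+1} + 5^{r+1}.
By induction, u_n = 3^n + 5^n for all n ≥ 1.

u_n = 3^n + 5^n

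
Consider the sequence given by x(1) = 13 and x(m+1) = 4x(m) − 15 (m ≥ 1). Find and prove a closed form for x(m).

Claim: x(m) = 2·4^m + 5.

Base case: x(1) = 13, and 2·4^1 + 5 = 8 + 5 = 13.
Assume x(j) = 2·4^j + 5 for some j ≥ 1.
Then x(j+1) = 4x(j) − 15 = 4·(2·4^j + 5) − 15 = 8·4^j + 20 − 15 = 2·4^{j+1} + 5.
By induction, x(m) = 2·4^m + 5 for all m ≥ 1.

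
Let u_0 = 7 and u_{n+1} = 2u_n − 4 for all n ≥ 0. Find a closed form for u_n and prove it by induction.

Claim: u_n = 3·2^n + 4.

Base case: u_0 = 7, and 3·2^0 + 4 = 3 + 4 = 7.
Assume u_k = 3·2^k + 4 for some k ≥ 0.
Then u_{k+1} = 2u_k − 4 = 2·(3·2^k + 4) − 4 = 6·2^k + 8 − 4 = 3·2^{k+1} + 4.
This completes the inductive step, so u_n = 3·2^n + 4 for all n ≥ 0.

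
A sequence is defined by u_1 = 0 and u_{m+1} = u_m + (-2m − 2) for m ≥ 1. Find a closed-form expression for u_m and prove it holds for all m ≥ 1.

Claim: u_m = -m^2 − m + 2.

Base case: u_1 = 0, and -1^2 − 1 + 2 = 0.
Assume u_r = -r^2 − r + 2.
Then u_{r+1} = u_r + (-2r − 2) = (-r^2 − r + 2) + (-2r − 2) = -r^2 − 3r,
and -(r+1)^2 − (r+1) + 2 = -r^2 − 3r.
Hence u_m = -m^2 − m + 2 for every m ≥ 1, by induction.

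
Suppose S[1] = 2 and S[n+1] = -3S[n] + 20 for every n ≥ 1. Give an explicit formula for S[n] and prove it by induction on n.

Claim: S[n] = (-3)^n + 5.

Base case: S[1] = 2, and (-3)^1 + 5 = -3 + 5 = 2.
Assume S[j] = (-3)^j + 5 for some j ≥ 1.
Then S[j+1] = -3S[j] + 20 = -3·((-3)^j + 5) + 20 = -3·(-3)^j − 15 + 20 = (-3)^{j+1} + 5.
Hence S[n] = (-3)^n + 5 for every n ≥ 1, by induction.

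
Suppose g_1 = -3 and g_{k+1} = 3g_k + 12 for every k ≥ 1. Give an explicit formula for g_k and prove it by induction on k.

Claim: g_k = 3^k − 6.

Base case: g_1 = -3, and 3^1 − 6 = 3 − 6 = -3.
Assume g_m = 3^m − 6 for some m ≥ 1.
Then g_{m+1} = 3g_m + 12 = 3·(3^m − 6) + 12 = 3^{m+1} − 18 + 12 = 3^{m+1} − 6.
Hence g_k = 3^k − 6 for every k ≥ 1, by induction.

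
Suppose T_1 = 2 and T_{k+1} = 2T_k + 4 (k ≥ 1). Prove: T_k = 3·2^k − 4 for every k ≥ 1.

Base case: T_1 = 2, and 3·2^1 − 4 = 6 − 4 = 2.
Assume T_r = 3·2^r − 4 for some r ≥ 1.
Then T_{r+1} = 2T_r + 4 = 2·(3·2^r − 4) + 4 = 6·2^r − 8 + 4 = 3·2^{r+1} − 4.
This completes the inductive step, so T_k = 3·2^k − 4 for all k ≥ 1.

T_k = 3·2^k − 4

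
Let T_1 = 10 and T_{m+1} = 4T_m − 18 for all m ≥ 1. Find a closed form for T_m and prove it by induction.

Claim: T_m = 4^m + 6.

Base case: T_1 = 10, and 4^1 + 6 = 4 + 6 = 10.
Assume T_j = 4^j + 6 for some j ≥ 1.
Then T_{j+1} = 4T_j − 18 = 4·(4^j + 6) − 18 = 4^{j+1} + 24 − 18 = 4^{j+1} + 6.
Hence T_m = 4^m + 6 for every m ≥ 1, by induction.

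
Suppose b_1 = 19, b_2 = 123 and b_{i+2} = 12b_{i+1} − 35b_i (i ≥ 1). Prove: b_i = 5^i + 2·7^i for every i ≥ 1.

Base cases: b_1 = 19 and 5^1 + 2·7^1 = 19; b_2 = 123 and 5^2 + 2·7^2 = 123.
Assume b_t = 5^t + 2·7^t for all 1 ≤ t ≤ j, where j ≥ 2.
Then b_{j+1} = 12b_j − 35b_{j−1} = 12·(5^j + 2·7^j) − 35·(5^{j−1} + 2·7^{j−1}) = (12·5 − 35)5^{j−1} + 2·(12·7 − 35)7^{j−1} = 25·5^{j−1} + 98·7^{j−1} = 5^{j+1} + 2·7^{j+1}.
By strong induction, b_i = 5^i + 2·7^i for all i ≥ 1.

b_i = 5^i + 2·7^i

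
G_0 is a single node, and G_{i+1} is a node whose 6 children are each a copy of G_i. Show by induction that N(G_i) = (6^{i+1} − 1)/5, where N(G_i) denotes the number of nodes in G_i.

Base case: N(G_0) = 1, and (6^{0+1} − 1)/5 = 1.
Assume N(G_j) = (6^{j+1} − 1)/5.
Then N(G_{j+1}) = 1 + 6N(G_j) = 1 + 6·(6^{j+1} − 1)/5 = 1 + (6^{j+2} − 6)/5 = (5 + 6^{j+2} − 6)/5 = (6^{j+2} − 1)/5.
By induction, N(G_i) = (6^{i+1} − 1)/5 for all i ≥ 0.

N(G_i) = (6^{i+1} − 1)/5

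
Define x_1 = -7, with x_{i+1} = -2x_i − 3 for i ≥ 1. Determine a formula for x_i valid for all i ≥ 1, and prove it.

Claim: x_i = 3·(-2)^i − 1.

Base case: x_1 = -7, and 3·(-2)^1 − 1 = -6 − 1 = -7.
Assume x_r = 3·(-2)^r − 1 for some r ≥ 1.
Then x_{r+1} = -2x_r − 3 = -2·(3·(-2)^r − 1) − 3 = -6·(-2)^r + 2 − 3 = 3·(-2)^{r+1} − 1.
This completes the inductive step, so x_i = 3·(-2)^i − 1 for all i ≥ 1.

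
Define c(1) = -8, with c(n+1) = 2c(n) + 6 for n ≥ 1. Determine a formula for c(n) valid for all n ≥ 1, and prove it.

Claim: c(n) = -2^n − 6.

Base case: c(1) = -8, and -2^1 − 6 = -2 − 6 = -8.
Assume c(m) = -2^m − 6 for some m ≥ 1.
Then c(m+1) = 2c(m) + 6 = 2·(-2^m − 6) + 6 = -2^{m+1} − 12 + 6 = -2^{m+1} − 6.
This completes the inductive step, so c(n) = -2^n − 6 for all n ≥ 1.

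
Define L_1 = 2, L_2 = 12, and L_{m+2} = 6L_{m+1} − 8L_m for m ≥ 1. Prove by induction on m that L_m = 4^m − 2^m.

Base cases: L_1 = 2 and 4^1 − 2^1 = 2; L_2 = 12 and 4^2 − 2^2 = 12.
Assume L_j = 4^j − 2^j for all 1 ≤ j ≤ k, where k ≥ 2.
Then L_{k+1} = 6L_k − 8L_{k−1} = 6·(4^k − 2^k) − 8·(4^{k−1} − 2^{k−1}) = (6·4 − 8)4^{k−1} − (6·2 − 8)2^{k−1} = 16·4^{k−1} − 4·2^{k−1} = 4^{k+1} − 2^{k+1}.
By strong induction, L_m = 4^m − 2^m for all m ≥ 1.

L_m = 4^m − 2^m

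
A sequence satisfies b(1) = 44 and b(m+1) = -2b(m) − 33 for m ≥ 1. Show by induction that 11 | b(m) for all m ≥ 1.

Base case: b(1) = 44 = 11·4, so 11 | b(1).
Assume 11 | b(r), so b(r) = 11t for some integer t.
Then b(r+1) = -2b(r) − 33 = -2·(11t) − 33 = 11(-2t − 3), so 11 | b(r+1).
This completes the inductive step, so 11 | b(m) for all m ≥ 1.

11 | b(m)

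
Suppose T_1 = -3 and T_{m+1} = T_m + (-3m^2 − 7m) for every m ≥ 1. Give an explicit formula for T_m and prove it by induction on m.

Claim: T_m = -m^3 − 2m^2 + 3m − 3.

Base case: T_1 = -3, and -1^3 − 2·1^2 + 3·1 − 3 = -3.
Assume T_j = -j^3 − 2j^2 + 3j − 3.
Then T_{j+1} = T_j + (-3j^2 − 7j) = (-j^3 − 2j^2 + 3j − 3) + (-3j^2 − 7j) = -j^3 − 5j^2 − 4j − 3,
and -(j+1)^3 − 2·(j+1)^2 + 3·(j+1) − 3 = -j^3 − 5j^2 − 4j − 3.
Hence T_m = -m^3 − 2m^2 + 3m − 3 for every m ≥ 1, by induction.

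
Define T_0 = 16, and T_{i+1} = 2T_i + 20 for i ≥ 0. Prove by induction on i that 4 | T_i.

Base case: T_0 = 16 = 4·4, so 4 | T_0.
Assume 4 | T_r, so T_r = 4t for some integer t.
Then T_{r+1} = 2T_r + 20 = 2·(4t) + 20 = 4(2t + 5), so 4 | T_{r+1}.
So the property holds for r+1, and by induction 4 | T_i for all i ≥ 0.

4 | T_i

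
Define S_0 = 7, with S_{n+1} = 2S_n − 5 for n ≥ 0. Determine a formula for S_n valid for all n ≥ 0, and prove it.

Claim: S_n = 2^{n+1} + 5.

Base case: S_0 = 7, and 2^{0+1} + 5 = 2 + 5 = 7.
Assume S_m = 2^{m+1} + 5 for some m ≥ 0.
Then S_{m+1} = 2S_m − 5 = 2·(2^{m+1} + 5) − 5 = 2^{m+2} + 10 − 5 = 2^{m+2} + 5.
So the formula holds for m+1, and by induction S_n = 2^{n+1} + 5 for all n ≥ 0.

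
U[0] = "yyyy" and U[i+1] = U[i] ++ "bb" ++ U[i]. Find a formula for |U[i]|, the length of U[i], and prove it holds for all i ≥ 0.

Claim: |U[i]| = 6·2^i − 2.

Base case: |U[0]| = 4, and 6·2^0 − 2 = 4.
Assume |U[m]| = 6·2^m − 2.
Then |U[m+1]| = |U[m]| + 2 + |U[m]| = 2|U[m]| + 2 = 2(6·2^m − 2) + 2 = 6·2^{m+1} − 4 + 2 = 6·2^{m+1} − 2.
By induction, |U[i]| = 6·2^i − 2 for all i ≥ 0.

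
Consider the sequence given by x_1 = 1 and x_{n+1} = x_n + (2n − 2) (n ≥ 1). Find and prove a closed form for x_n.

Claim: x_n = n^2 − 3n + 3.

Base case: x_1 = 1, and 1^2 − 3·1 + 3 = 1.
Assume x_k = k^2 − 3k + 3.
Then x_{k+1} = x_k + (2k − 2) = (k^2 − 3k + 3) + (2k − 2) = k^2 − k + 1,
and (k+1)^2 − 3·(k+1) + 3 = k^2 − k + 1.
Hence x_n = n^2 − 3n + 3 for every n ≥ 1, by induction.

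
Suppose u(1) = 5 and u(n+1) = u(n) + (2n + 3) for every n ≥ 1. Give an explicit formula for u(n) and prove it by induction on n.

Claim: u(n) = n^2 + 2n + 2.

Base case: u(1) = 5, and 1^2 + 2·1 + 2 = 5.
Assume u(j) = j^2 + 2j + 2.
Then u(j+1) = u(j) + (2j + 3) = (j^2 + 2j + 2) + (2j + 3) = j^2 + 4j + 5,
and (j+1)^2 + 2·(j+1) + 2 = j^2 + 4j + 5.
By induction, u(n) = n^2 + 2n + 2 for all n ≥ 1.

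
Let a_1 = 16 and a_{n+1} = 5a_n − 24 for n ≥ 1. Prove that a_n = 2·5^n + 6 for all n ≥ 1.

Base case: a_1 = 16, and 2·5^1 + 6 = 10 + 6 = 16.
Assume a_k = 2·5^k + 6 for some k ≥ 1.
Then a_{k+1} = 5a_k − 24 = 5·(2·5^k + 6) − 24 = 10·5^k + 30 − 24 = 2·5^{k+1} + 6.
By induction, a_n = 2·5^n + 6 for all n ≥ 1.

a_n = 2·5^n + 6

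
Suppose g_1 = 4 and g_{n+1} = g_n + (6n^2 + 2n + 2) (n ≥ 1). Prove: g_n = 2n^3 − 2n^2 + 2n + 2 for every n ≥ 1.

Base case: g_1 = 4, and 2·1^3 − 2·1^2 + 2·1 + 2 = 4.
Assume g_k = 2k^3 − 2k^2 + 2k + 2.
Then g_{k+1} = g_k + (6k^2 + 2k + 2) = (2k^3 − 2k^2 + 2k + 2) + (6k^2 + 2k + 2) = 2k^3 + 4k^2 + 4k + 4,
and 2·(k+1)^3 − 2·(k+1)^2 + 2·(k+1) + 2 = 2k^3 + 4k^2 + 4k + 4.
This completes the inductive step, so g_n = 2n^3 − 2n^2 + 2n + 2 for all n ≥ 1.

g_n = 2n^3 − 2n^2 + 2n + 2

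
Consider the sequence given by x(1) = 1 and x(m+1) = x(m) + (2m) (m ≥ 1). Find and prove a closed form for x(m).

Claim: x(m) = m^2 − m + 1.

Base case: x(1) = 1, and 1^2 − 1 + 1 = 1.
Assume x(k) = k^2 − k + 1.
Then x(k+1) = x(k) + (2k) = (k^2 − k + 1) + (2k) = k^2 + k + 1,
and (k+1)^2 − (k+1) + 1 = k^2 + k + 1.
This completes the inductive step, so x(m) = m^2 − m + 1 for all m ≥ 1.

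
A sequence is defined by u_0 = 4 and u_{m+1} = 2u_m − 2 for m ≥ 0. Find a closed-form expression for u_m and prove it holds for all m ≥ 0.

Claim: u_m = 2^{m+1} + 2.

Base case: u_0 = 4, and 2^{0+1} + 2 = 2 + 2 = 4.
Assume u_r = 2^{r+1} + 2 for some r ≥ 0.
Then u_{r+1} = 2u_r − 2 = 2·(2^{r+1} + 2) − 2 = 2^{r+2} + 4 − 2 = 2^{r+2} + 2.
This completes the inductive step, so u_m = 2^{m+1} + 2 for all m ≥ 0.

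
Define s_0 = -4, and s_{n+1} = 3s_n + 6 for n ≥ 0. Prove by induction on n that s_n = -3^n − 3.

Base case: s_0 = -4, and -3^0 − 3 = -1 − 3 = -4.
Assume s_m = -3^m − 3 for some m ≥ 0.
Then s_{m+1} = 3s_m + 6 = 3·(-3^m − 3) + 6 = -3^{m+1} − 9 + 6 = -3^{m+1} − 3.
Hence s_n = -3^n − 3 for every n ≥ 0, by induction.

s_n = -3^n − 3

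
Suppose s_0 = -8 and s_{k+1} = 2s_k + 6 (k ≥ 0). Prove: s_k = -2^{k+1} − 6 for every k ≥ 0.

Base case: s_0 = -8, and -2^{0+1} − 6 = -2 − 6 = -8.
Assume s_r = -2^{r+1} − 6 for some r ≥ 0.
Then s_{r+1} = 2s_r + 6 = 2·(-2^{r+1} − 6) + 6 = -2^{r+2} − 12 + 6 = -2^{r+2} − 6.
This completes the inductive step, so s_k = -2^{k+1} − 6 for all k ≥ 0.

s_k = -2^{k+1} − 6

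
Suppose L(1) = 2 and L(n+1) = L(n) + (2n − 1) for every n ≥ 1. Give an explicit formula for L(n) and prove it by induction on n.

Claim: L(n) = n^2 − 2n + 3.

Base case: L(1) = 2, and 1^2 − 2·1 + 3 = 2.
Assume L(j) = j^2 − 2j + 3.
Then L(j+1) = L(j) + (2j − 1) = (j^2 − 2j + 3) + (2j − 1) = j^2 + 2,
and (j+1)^2 − 2·(j+1) + 3 = j^2 + 2.
By induction, L(n) = n^2 − 2n + 3 for all n ≥ 1.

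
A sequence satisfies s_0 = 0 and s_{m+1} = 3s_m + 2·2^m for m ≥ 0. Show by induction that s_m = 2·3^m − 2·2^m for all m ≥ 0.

Base case: s_0 = 0, and 2·3^0 − 2·2^0 = 2 − 2 = 0.
Assume s_j = 2·3^j − 2·2^j for some j ≥ 0.
Then s_{j+1} = 3s_j + 2·2^j = 3·(2·3^j − 2·2^j) + 2·2^j = 2·3^{j+1} − 6·2^j + 2·2^j = 2·3^{j+1} − 4·2^j = 2·3^{j+1} − 2·2^{j+1}.
By induction, s_m = 2·3^m − 2·2^m for all m ≥ 0.

s_m = 2·3^m − 2·2^m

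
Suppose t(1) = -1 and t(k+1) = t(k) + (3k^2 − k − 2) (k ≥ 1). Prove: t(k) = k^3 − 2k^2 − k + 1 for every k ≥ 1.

Base case: t(1) = -1, and 1^3 − 2·1^2 − 1 + 1 = -1.
Assume t(m) = m^3 − 2m^2 − m + 1.
Then t(m+1) = t(m) + (3m^2 − m − 2) = (m^3 − 2m^2 − m + 1) + (3m^2 − m − 2) = m^3 + m^2 − 2m − 1,
and (m+1)^3 − 2·(m+1)^2 − (m+1) + 1 = m^3 + m^2 − 2m − 1.
Hence t(k) = k^3 − 2k^2 − k + 1 for every k ≥ 1, by induction.

t(k) = k^3 − 2k^2 − k + 1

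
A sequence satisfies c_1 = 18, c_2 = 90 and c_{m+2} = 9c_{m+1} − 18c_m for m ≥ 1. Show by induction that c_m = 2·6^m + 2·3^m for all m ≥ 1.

Base cases: c_1 = 18 and 2·6^1 + 2·3^1 = 18; c_2 = 90 and 2·6^2 + 2·3^2 = 90.
Assume c_j = 2·6^j + 2·3^j for all 1 ≤ j ≤ k, where k ≥ 2.
Then c_{k+1} = 9c_k − 18c_{k−1} = 9·(2·6^k + 2·3^k) − 18·(2·6^{k−1} + 2·3^{k−1}) = 2·(9·6 − 18)6^{k−1} + 2·(9·3 − 18)3^{k−1} = 72·6^{k−1} + 18·3^{k−1} = 2·6^{k+1} + 2·3^{k+1}.
So the formula holds for k+1, and by strong induction c_m = 2·6^m + 2·3^m for all m ≥ 1.

c_m = 2·6^m + 2·3^m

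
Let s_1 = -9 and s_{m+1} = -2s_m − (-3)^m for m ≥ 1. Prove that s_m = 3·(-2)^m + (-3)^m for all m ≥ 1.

Base case: s_1 = -9, and 3·(-2)^1 + (-3)^1 = -6 − 3 = -9.
Assume s_r = 3·(-2)^r + (-3)^r for some r ≥ 1.
Then s_{r+1} = -2s_r − (-3)^r = -2·(3·(-2)^r + (-3)^r) − (-3)^r = 3·(-2)^{r+1} − 2·(-3)^r − (-3)^r = 3·(-2)^{r+1} − 3·(-3)^r = 3·(-2)^{r+1} + (-3)^{r+1}.
So the formula holds for r+1, and by induction s_m = 3·(-2)^m + (-3)^m for all m ≥ 1.

s_m = 3·(-2)^m + (-3)^m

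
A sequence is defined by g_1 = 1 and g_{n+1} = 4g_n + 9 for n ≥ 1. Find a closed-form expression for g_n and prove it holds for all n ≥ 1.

Claim: g_n = 4^n − 3.

Base case: g_1 = 1, and 4^1 − 3 = 4 − 3 = 1.
Assume g_k = 4^k − 3 for some k ≥ 1.
Then g_{k+1} = 4g_k + 9 = 4·(4^k − 3) + 9 = 4^{k+1} − 12 + 9 = 4^{k+1} − 3.
This completes the inductive step, so g_n = 4^n − 3 for all n ≥ 1.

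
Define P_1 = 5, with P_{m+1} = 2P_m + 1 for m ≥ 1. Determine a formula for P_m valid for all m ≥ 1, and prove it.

Claim: P_m = 3·2^m − 1.

Base case: P_1 = 5, and 3·2^1 − 1 = 6 − 1 = 5.
Assume P_j = 3·2^j − 1 for some j ≥ 1.
Then P_{j+1} = 2P_j + 1 = 2·(3·2^j − 1) + 1 = 6·2^j − 2 + 1 = 3·2^{j+1} − 1.
By induction, P_m = 3·2^m − 1 for all m ≥ 1.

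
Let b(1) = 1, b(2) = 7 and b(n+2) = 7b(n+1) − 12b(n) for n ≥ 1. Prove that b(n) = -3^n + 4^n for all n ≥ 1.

Base cases: b(1) = 1 and -3^1 + 4^1 = 1; b(2) = 7 and -3^2 + 4^2 = 7.
Assume b(j) = -3^j + 4^j for all 1 ≤ j ≤ k, where k ≥ 2.
Then b(k+1) = 7b(k) − 12b(k−1) = 7·(-3^k + 4^k) − 12·(-3^{k−1} + 4^{k−1}) = -(7·3 − 12)3^{k−1} + (7·4 − 12)4^{k−1} = -9·3^{k−1} + 16·4^{k−1} = -3^{k+1} + 4^{k+1}.
So the formula holds for k+1, and by strong induction b(n) = -3^n + 4^n for all n ≥ 1.

b(n) = -3^n + 4^n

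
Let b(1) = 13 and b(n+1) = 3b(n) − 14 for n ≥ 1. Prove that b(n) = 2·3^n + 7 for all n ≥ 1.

Base case: b(1) = 13, and 2·3^1 + 7 = 6 + 7 = 13.
Assume b(r) = 2·3^r + 7 for some r ≥ 1.
Then b(r+1) = 3b(r) − 14 = 3·(2·3^r + 7) − 14 = 6·3^r + 21 − 14 = 2·3^{r+1} + 7.
So the formula holds for r+1, and by induction b(n) = 2·3^n + 7 for all n ≥ 1.

b(n) = 2·3^n + 7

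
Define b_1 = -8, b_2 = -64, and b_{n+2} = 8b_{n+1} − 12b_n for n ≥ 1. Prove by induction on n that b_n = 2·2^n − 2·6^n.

Base cases: b_1 = -8 and 2·2^1 − 2·6^1 = -8; b_2 = -64 and 2·2^2 − 2·6^2 = -64.
Assume b_j = 2·2^j − 2·6^j for all 1 ≤ j ≤ r, where r ≥ 2.
Then b_{r+1} = 8b_r − 12b_{r−1} = 8·(2·2^r − 2·6^r) − 12·(2·2^{r−1} − 2·6^{r−1}) = 2·(8·2 − 12)2^{r−1} − 2·(8·6 − 12)6^{r−1} = 8·2^{r−1} − 72·6^{r−1} = 2·2^{r+1} − 2·6^{r+1}.
Hence b_n = 2·2^n − 2·6^n for every n ≥ 1, by strong induction.

b_n = 2·2^n − 2·6^n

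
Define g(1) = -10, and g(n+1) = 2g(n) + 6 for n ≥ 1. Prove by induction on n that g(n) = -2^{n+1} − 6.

Base case: g(1) = -10, and -2^{1+1} − 6 = -4 − 6 = -10.
Assume g(m) = -2^{m+1} − 6 for some m ≥ 1.
Then g(m+1) = 2g(m) + 6 = 2·(-2^{m+1} − 6) + 6 = -2^{m+2} − 12 + 6 = -2^{m+2} − 6.
Hence g(n) = -2^{n+1} − 6 for every n ≥ 1, by induction.

g(n) = -2^{n+1} − 6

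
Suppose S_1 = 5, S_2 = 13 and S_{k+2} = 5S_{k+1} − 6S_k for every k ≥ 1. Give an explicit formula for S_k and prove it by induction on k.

Claim: S_k = 3^k + 2^k.

Base cases: S_1 = 5 and 3^1 + 2^1 = 5; S_2 = 13 and 3^2 + 2^2 = 13.
Assume S_j = 3^j + 2^j for all 1 ≤ j ≤ r, where r ≥ 2.
Then S_{r+1} = 5S_r − 6S_{r−1} = 5·(3^r + 2^r) − 6·(3^{r−1} + 2^{r−1}) = (5·3 − 6)3^{r−1} + (5·2 − 6)2^{r−1} = 9·3^{r−1} + 4·2^{r−1} = 3^{r+1} + 2^{r+1}.
This completes the inductive step, so S_k = 3^k + 2^k for all k ≥ 1.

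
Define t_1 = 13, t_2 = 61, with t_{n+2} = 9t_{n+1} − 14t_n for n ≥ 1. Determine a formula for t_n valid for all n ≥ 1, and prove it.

Claim: t_n = 3·2^n + 7^n.

Base cases: t_1 = 13 and 3·2^1 + 7^1 = 13; t_2 = 61 and 3·2^2 + 7^2 = 61.
Assume t_i = 3·2^i + 7^i for all 1 ≤ i ≤ j, where j ≥ 2.
Then t_{j+1} = 9t_j − 14t_{j−1} = 9·(3·2^j + 7^j) − 14·(3·2^{j−1} + 7^{j−1}) = 3·(9·2 − 14)2^{j−1} + (9·7 − 14)7^{j−1} = 12·2^{j−1} + 49·7^{j−1} = 3·2^{j+1} + 7^{j+1}.
Hence t_n = 3·2^n + 7^n for every n ≥ 1, by strong induction.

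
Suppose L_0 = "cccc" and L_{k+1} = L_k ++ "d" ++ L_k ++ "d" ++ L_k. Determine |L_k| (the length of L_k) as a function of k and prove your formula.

Claim: |L_k| = 5·3^k − 1.

Base case: |L_0| = 4, and 5·3^0 − 1 = 4.
Assume |L_r| = 5·3^r − 1.
Then |L_{r+1}| = 3|L_r| + 2 = 3(5·3^r − 1) + 2 = 5·3^{r+1} − 3 + 2 = 5·3^{r+1} − 1.
Hence |L_k| = 5·3^k − 1 for every k ≥ 0, by induction.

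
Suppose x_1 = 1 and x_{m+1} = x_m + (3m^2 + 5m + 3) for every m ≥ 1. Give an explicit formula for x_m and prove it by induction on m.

Claim: x_m = m^3 + m^2 + m − 2.

Base case: x_1 = 1, and 1^3 + 1^2 + 1 − 2 = 1.
Assume x_k = k^3 + k^2 + k − 2.
Then x_{k+1} = x_k + (3k^2 + 5k + 3) = (k^3 + k^2 + k − 2) + (3k^2 + 5k + 3) = k^3 + 4k^2 + 6k + 1,
and (k+1)^3 + (k+1)^2 + (k+1) − 2 = k^3 + 4k^2 + 6k + 1.
This completes the inductive step, so x_m = m^3 + m^2 + m − 2 for all m ≥ 1.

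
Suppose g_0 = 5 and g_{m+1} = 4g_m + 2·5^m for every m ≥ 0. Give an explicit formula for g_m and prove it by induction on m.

Claim: g_m = 3·4^m + 2·5^m.

Base case: g_0 = 5, and 3·4^0 + 2·5^0 = 3 + 2 = 5.
Assume g_r = 3·4^r + 2·5^r for some r ≥ 0.
Then g_{r+1} = 4g_r + 2·5^r = 4·(3·4^r + 2·5^r) + 2·5^r = 3·4^{r+1} + 8·5^r + 2·5^r = 3·4^{r+1} + 10·5^r = 3·4^{r+1} + 2·5^{r+1}.
By induction, g_m = 3·4^m + 2·5^m for all m ≥ 0.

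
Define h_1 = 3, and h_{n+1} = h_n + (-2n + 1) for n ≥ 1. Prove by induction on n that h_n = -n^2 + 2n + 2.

Base case: h_1 = 3, and -1^2 + 2·1 + 2 = 3.
Assume h_r = -r^2 + 2r + 2.
Then h_{r+1} = h_r + (-2r + 1) = (-r^2 + 2r + 2) + (-2r + 1) = -r^2 + 3,
and -(r+1)^2 + 2·(r+1) + 2 = -r^2 + 3.
By induction, h_n = -n^2 + 2n + 2 for all n ≥ 1.

h_n = -n^2 + 2n + 2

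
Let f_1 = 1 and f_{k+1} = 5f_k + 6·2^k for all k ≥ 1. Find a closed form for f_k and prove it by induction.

Claim: f_k = 5^k − 2·2^k.

Base case: f_1 = 1, and 5^1 − 2·2^1 = 5 − 4 = 1.
Assume f_r = 5^r − 2·2^r for some r ≥ 1.
Then f_{r+1} = 5f_r + 6·2^r = 5·(5^r − 2·2^r) + 6·2^r = 5^{r+1} − 10·2^r + 6·2^r = 5^{r+1} − 4·2^r = 5^{r+1} − 2·2^{r+1}.
By induction, f_k = 5^k − 2·2^k for all k ≥ 1.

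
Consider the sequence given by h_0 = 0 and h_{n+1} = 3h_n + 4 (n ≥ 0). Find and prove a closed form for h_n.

Claim: h_n = 2·3^n − 2.

Base case: h_0 = 0, and 2·3^0 − 2 = 2 − 2 = 0.
Assume h_m = 2·3^m − 2 for some m ≥ 0.
Then h_{m+1} = 3h_m + 4 = 3·(2·3^m − 2) + 4 = 6·3^m − 6 + 4 = 2·3^{m+1} − 2.
So the formula holds for m+1, and by induction h_n = 2·3^n − 2 for all n ≥ 0.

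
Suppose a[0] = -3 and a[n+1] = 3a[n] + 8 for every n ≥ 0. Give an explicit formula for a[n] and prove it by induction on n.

Claim: a[n] = 3^n − 4.

Base case: a[0] = -3, and 3^0 − 4 = 1 − 4 = -3.
Assume a[r] = 3^r − 4 for some r ≥ 0.
Then a[r+1] = 3a[r] + 8 = 3·(3^r − 4) + 8 = 3^{r+1} − 12 + 8 = 3^{r+1} − 4.
Hence a[n] = 3^n − 4 for every n ≥ 0, by induction.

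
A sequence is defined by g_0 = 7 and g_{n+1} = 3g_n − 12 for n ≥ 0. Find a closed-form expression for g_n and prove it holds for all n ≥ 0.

Claim: g_n = 3^n + 6.

Base case: g_0 = 7, and 3^0 + 6 = 1 + 6 = 7.
Assume g_m = 3^m + 6 for some m ≥ 0.
Then g_{m+1} = 3g_m − 12 = 3·(3^m + 6) − 12 = 3^{m+1} + 18 − 12 = 3^{m+1} + 6.
So the formula holds for m+1, and by induction g_n = 3^n + 6 for all n ≥ 0.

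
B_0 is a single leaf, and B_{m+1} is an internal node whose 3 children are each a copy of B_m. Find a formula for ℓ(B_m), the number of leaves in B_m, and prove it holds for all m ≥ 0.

Claim: ℓ(B_m) = 3^m.

Base case: ℓ(B_0) = 1, and 3^0 = 1.
Assume ℓ(B_j) = 3^j.
Then ℓ(B_{j+1}) = 3·ℓ(B_j) = 3·3^j = 3^{j+1}.
By induction, ℓ(B_m) = 3^m for all m ≥ 0.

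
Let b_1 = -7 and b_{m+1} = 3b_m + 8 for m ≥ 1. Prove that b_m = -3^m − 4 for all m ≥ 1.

Base case: b_1 = -7, and -3^1 − 4 = -3 − 4 = -7.
Assume b_r = -3^r − 4 for some r ≥ 1.
Then b_{r+1} = 3b_r + 8 = 3·(-3^r − 4) + 8 = -3^{r+1} − 12 + 8 = -3^{r+1} − 4.
By induction, b_m = -3^m − 4 for all m ≥ 1.

b_m = -3^m − 4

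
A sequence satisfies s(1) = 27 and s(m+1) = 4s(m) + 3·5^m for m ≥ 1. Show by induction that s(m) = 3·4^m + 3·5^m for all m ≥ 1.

Base case: s(1) = 27, and 3·4^1 + 3·5^1 = 12 + 15 = 27.
Assume s(j) = 3·4^j + 3·5^j for some j ≥ 1.
Then s(j+1) = 4s(j) + 3·5^j = 4·(3·4^j + 3·5^j) + 3·5^j = 3·4^{j+1} + 12·5^j + 3·5^j = 3·4^{j+1} + 15·5^j = 3·4^{j+1} + 3·5^{j+1}.
Hence s(m) = 3·4^m + 3·5^m for every m ≥ 1, by induction.

s(m) = 3·4^m + 3·5^m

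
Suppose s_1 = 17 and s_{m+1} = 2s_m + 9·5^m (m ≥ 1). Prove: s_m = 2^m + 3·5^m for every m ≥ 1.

Base case: s_1 = 17, and 2^1 + 3·5^1 = 2 + 15 = 17.
Assume s_j = 2^j + 3·5^j for some j ≥ 1.
Then s_{j+1} = 2s_j + 9·5^j = 2·(2^j + 3·5^j) + 9·5^j = 2^{j+1} + 6·5^j + 9·5^j = 2^{j+1} + 15·5^j = 2^{j+1} + 3·5^{j+1}.
Hence s_m = 2^m + 3·5^m for every m ≥ 1, by induction.

s_m = 2^m + 3·5^m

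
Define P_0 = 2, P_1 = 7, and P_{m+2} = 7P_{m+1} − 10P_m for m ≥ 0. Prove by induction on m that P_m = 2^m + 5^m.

Base cases: P_0 = 2 and 2^0 + 5^0 = 2; P_1 = 7 and 2^1 + 5^1 = 7.
Assume P_j = 2^j + 5^j for all 0 ≤ j ≤ k, where k ≥ 1.
Then P_{k+1} = 7P_k − 10P_{k−1} = 7·(2^k + 5^k) − 10·(2^{k−1} + 5^{k−1}) = (7·2 − 10)2^{k−1} + (7·5 − 10)5^{k−1} = 4·2^{k−1} + 25·5^{k−1} = 2^{k+1} + 5^{k+1}.
This completes the inductive step, so P_m = 2^m + 5^m for all m ≥ 0.

P_m = 2^m + 5^m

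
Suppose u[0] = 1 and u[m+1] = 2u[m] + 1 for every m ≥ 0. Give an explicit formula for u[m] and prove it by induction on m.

Claim: u[m] = 2^{m+1} − 1.

Base case: u[0] = 1, and 2^{0+1} − 1 = 2 − 1 = 1.
Assume u[r] = 2^{r+1} − 1 for some r ≥ 0.
Then u[r+1] = 2u[r] + 1 = 2·(2^{r+1} − 1) + 1 = 2^{r+2} − 2 + 1 = 2^{r+2} − 1.
So the formula holds for r+1, and by induction u[m] = 2^{m+1} − 1 for all m ≥ 0.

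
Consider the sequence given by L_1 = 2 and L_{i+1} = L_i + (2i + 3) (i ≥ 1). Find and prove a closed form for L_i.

Claim: L_i = i^2 + 2i − 1.

Base case: L_1 = 2, and 1^2 + 2·1 − 1 = 2.
Assume L_r = r^2 + 2r − 1.
Then L_{r+1} = L_r + (2r + 3) = (r^2 + 2r − 1) + (2r + 3) = r^2 + 4r + 2,
and (r+1)^2 + 2·(r+1) − 1 = r^2 + 4r + 2.
This completes the inductive step, so L_i = i^2 + 2i − 1 for all i ≥ 1.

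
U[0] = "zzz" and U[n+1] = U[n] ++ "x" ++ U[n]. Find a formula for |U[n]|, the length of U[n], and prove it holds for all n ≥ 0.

Claim: |U[n]| = 2^{n+2} − 1.

Base case: |U[0]| = 3, and 2^{0+2} − 1 = 3.
Assume |U[m]| = 2^{m+2} − 1.
Then |U[m+1]| = |U[m]| + 1 + |U[m]| = 2|U[m]| + 1 = 2(2^{m+2} − 1) + 1 = 2^{m+3} − 2 + 1 = 2^{m+3} − 1.
By induction, |U[n]| = 2^{n+2} − 1 for all n ≥ 0.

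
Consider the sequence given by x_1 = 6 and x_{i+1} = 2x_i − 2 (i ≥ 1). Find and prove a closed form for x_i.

Claim: x_i = 2^{i+1} + 2.

Base case: x_1 = 6, and 2^{1+1} + 2 = 4 + 2 = 6.
Assume x_j = 2^{j+1} + 2 for some j ≥ 1.
Then x_{j+1} = 2x_j − 2 = 2·(2^{j+1} + 2) − 2 = 2^{j+2} + 4 − 2 = 2^{j+2} + 2.
So the formula holds for j+1, and by induction x_i = 2^{i+1} + 2 for all i ≥ 1.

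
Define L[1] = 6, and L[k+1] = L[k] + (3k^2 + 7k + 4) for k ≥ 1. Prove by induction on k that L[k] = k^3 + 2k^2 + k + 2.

Base case: L[1] = 6, and 1^3 + 2·1^2 + 1 + 2 = 6.
Assume L[m] = m^3 + 2m^2 + m + 2.
Then L[m+1] = L[m] + (3m^2 + 7m + 4) = (m^3 + 2m^2 + m + 2) + (3m^2 + 7m + 4) = m^3 + 5m^2 + 8m + 6,
and (m+1)^3 + 2·(m+1)^2 + (m+1) + 2 = m^3 + 5m^2 + 8m + 6.
By induction, L[k] = k^3 + 2k^2 + k + 2 for all k ≥ 1.

L[k] = k^3 + 2k^2 + k + 2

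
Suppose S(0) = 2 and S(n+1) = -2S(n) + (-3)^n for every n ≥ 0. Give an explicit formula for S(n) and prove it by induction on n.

Claim: S(n) = 3·(-2)^n − (-3)^n.

Base case: S(0) = 2, and 3·(-2)^0 − (-3)^0 = 3 − 1 = 2.
Assume S(k) = 3·(-2)^k − (-3)^k for some k ≥ 0.
Then S(k+1) = -2S(k) + (-3)^k = -2·(3·(-2)^k − (-3)^k) + (-3)^k = 3·(-2)^{k+1} + 2·(-3)^k + (-3)^k = 3·(-2)^{k+1} + 3·(-3)^k = 3·(-2)^{k+1} − (-3)^{k+1}.
So the formula holds for k+1, and by induction S(n) = 3·(-2)^n − (-3)^n for all n ≥ 0.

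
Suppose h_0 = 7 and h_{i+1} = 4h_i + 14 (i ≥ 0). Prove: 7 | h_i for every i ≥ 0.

Base case: h_0 = 7 = 7·1, so 7 | h_0.
Assume 7 | h_j, so h_j = 7t for some integer t.
Then h_{j+1} = 4h_j + 14 = 4·(7t) + 14 = 7(4t + 2), so 7 | h_{j+1}.
This completes the inductive step, so 7 | h_i for all i ≥ 0.

7 | h_i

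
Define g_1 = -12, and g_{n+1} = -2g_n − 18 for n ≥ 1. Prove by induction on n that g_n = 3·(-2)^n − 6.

Base case: g_1 = -12, and 3·(-2)^1 − 6 = -6 − 6 = -12.
Assume g_k = 3·(-2)^k − 6 for some k ≥ 1.
Then g_{k+1} = -2g_k − 18 = -2·(3·(-2)^k − 6) − 18 = -6·(-2)^k + 12 − 18 = 3·(-2)^{k+1} − 6.
By induction, g_n = 3·(-2)^n − 6 for all n ≥ 1.

g_n = 3·(-2)^n − 6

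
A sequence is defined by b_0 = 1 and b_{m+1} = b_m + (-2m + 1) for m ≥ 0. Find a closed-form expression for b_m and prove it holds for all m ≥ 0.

Claim: b_m = -m^2 + 2m + 1.

Base case: b_0 = 1, and -0^2 + 2·0 + 1 = 1.
Assume b_k = -k^2 + 2k + 1.
Then b_{k+1} = b_k + (-2k + 1) = (-k^2 + 2k + 1) + (-2k + 1) = -k^2 + 2,
and -(k+1)^2 + 2·(k+1) + 1 = -k^2 + 2.
This completes the inductive step, so b_m = -m^2 + 2m + 1 for all m ≥ 0.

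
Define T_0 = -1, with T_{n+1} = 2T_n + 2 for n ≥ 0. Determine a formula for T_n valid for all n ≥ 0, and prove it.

Claim: T_n = 2^n − 2.

Base case: T_0 = -1, and 2^0 − 2 = 1 − 2 = -1.
Assume T_k = 2^k − 2 for some k ≥ 0.
Then T_{k+1} = 2T_k + 2 = 2·(2^k − 2) + 2 = 2^{k+1} − 4 + 2 = 2^{k+1} − 2.
So the formula holds for k+1, and by induction T_n = 2^n − 2 for all n ≥ 0.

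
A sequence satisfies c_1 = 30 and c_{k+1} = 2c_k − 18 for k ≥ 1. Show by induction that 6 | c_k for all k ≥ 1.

Base case: c_1 = 30 = 6·5, so 6 | c_1.
Assume 6 | c_r, so c_r = 6t for some integer t.
Then c_{r+1} = 2c_r − 18 = 2·(6t) − 18 = 6(2t − 3), so 6 | c_{r+1}.
Hence 6 | c_k for every k ≥ 1, by induction.

6 | c_k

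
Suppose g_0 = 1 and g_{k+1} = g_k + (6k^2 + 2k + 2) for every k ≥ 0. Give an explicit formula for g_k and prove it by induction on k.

Claim: g_k = 2k^3 − 2k^2 + 2k + 1.

Base case: g_0 = 1, and 2·0^3 − 2·0^2 + 2·0 + 1 = 1.
Assume g_r = 2r^3 − 2r^2 + 2r + 1.
Then g_{r+1} = g_r + (6r^2 + 2r + 2) = (2r^3 − 2r^2 + 2r + 1) + (6r^2 + 2r + 2) = 2r^3 + 4r^2 + 4r + 3,
and 2·(r+1)^3 − 2·(r+1)^2 + 2·(r+1) + 1 = 2r^3 + 4r^2 + 4r + 3.
By induction, g_k = 2k^3 − 2k^2 + 2k + 1 for all k ≥ 0.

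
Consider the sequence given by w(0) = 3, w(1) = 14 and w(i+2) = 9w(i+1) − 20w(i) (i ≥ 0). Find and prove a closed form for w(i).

Claim: w(i) = 4^i + 2·5^i.

Base cases: w(0) = 3 and 4^0 + 2·5^0 = 3; w(1) = 14 and 4^1 + 2·5^1 = 14.
Assume w(j) = 4^j + 2·5^j for all 0 ≤ j ≤ m, where m ≥ 1.
Then w(m+1) = 9w(m) − 20w(m−1) = 9·(4^m + 2·5^m) − 20·(4^{m−1} + 2·5^{m−1}) = (9·4 − 20)4^{m−1} + 2·(9·5 − 20)5^{m−1} = 16·4^{m−1} + 50·5^{m−1} = 4^{m+1} + 2·5^{m+1}.
This completes the inductive step, so w(i) = 4^i + 2·5^i for all i ≥ 0.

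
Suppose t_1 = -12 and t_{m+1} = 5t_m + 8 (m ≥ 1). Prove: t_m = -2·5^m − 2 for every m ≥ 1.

Base case: t_1 = -12, and -2·5^1 − 2 = -10 − 2 = -12.
Assume t_r = -2·5^r − 2 for some r ≥ 1.
Then t_{r+1} = 5t_r + 8 = 5·(-2·5^r − 2) + 8 = -10·5^r − 10 + 8 = -2·5^{r+1} − 2.
By induction, t_m = -2·5^m − 2 for all m ≥ 1.

t_m = -2·5^m − 2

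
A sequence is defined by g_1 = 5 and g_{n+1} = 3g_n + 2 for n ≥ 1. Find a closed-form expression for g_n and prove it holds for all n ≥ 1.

Claim: g_n = 2·3^n − 1.

Base case: g_1 = 5, and 2·3^1 − 1 = 6 − 1 = 5.
Assume g_j = 2·3^j − 1 for some j ≥ 1.
Then g_{j+1} = 3g_j + 2 = 3·(2·3^j − 1) + 2 = 6·3^j − 3 + 2 = 2·3^{j+1} − 1.
This completes the inductive step, so g_n = 2·3^n − 1 for all n ≥ 1.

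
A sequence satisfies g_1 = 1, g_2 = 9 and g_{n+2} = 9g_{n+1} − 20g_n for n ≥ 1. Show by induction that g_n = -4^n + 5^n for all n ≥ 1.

Base cases: g_1 = 1 and -4^1 + 5^1 = 1; g_2 = 9 and -4^2 + 5^2 = 9.
Assume g_j = -4^j + 5^j for all 1 ≤ j ≤ r, where r ≥ 2.
Then g_{r+1} = 9g_r − 20g_{r−1} = 9·(-4^r + 5^r) − 20·(-4^{r−1} + 5^{r−1}) = -(9·4 − 20)4^{r−1} + (9·5 − 20)5^{r−1} = -16·4^{r−1} + 25·5^{r−1} = -4^{r+1} + 5^{r+1}.
This completes the inductive step, so g_n = -4^n + 5^n for all n ≥ 1.

g_n = -4^n + 5^n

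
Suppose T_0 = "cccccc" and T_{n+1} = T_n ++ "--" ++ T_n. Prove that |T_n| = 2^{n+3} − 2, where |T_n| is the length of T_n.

Base case: |T_0| = 6, and 2^{0+3} − 2 = 6.
Assume |T_k| = 2^{k+3} − 2.
Then |T_{k+1}| = |T_k| + 2 + |T_k| = 2|T_k| + 2 = 2(2^{k+3} − 2) + 2 = 2^{k+1+3} − 4 + 2 = 2^{k+1+3} − 2.
So the formula holds for k+1, and by induction |T_n| = 2^{n+3} − 2 for all n ≥ 0.

|T_n| = 2^{n+3} − 2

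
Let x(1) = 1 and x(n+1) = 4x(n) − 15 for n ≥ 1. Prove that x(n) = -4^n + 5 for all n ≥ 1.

Base case: x(1) = 1, and -4^1 + 5 = -4 + 5 = 1.
Assume x(k) = -4^k + 5 for some k ≥ 1.
Then x(k+1) = 4x(k) − 15 = 4·(-4^k + 5) − 15 = -4^{k+1} + 20 − 15 = -4^{k+1} + 5.
So the formula holds for k+1, and by induction x(n) = -4^n + 5 for all n ≥ 1.

x(n) = -4^n + 5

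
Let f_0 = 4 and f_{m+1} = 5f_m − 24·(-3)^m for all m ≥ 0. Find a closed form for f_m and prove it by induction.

Claim: f_m = 5^m + 3·(-3)^m.

Base case: f_0 = 4, and 5^0 + 3·(-3)^0 = 1 + 3 = 4.
Assume f_r = 5^r + 3·(-3)^r for some r ≥ 0.
Then f_{r+1} = 5f_r − 24·(-3)^r = 5·(5^r + 3·(-3)^r) − 24·(-3)^r = 5^{r+1} + 15·(-3)^r − 24·(-3)^r = 5^{r+1} − 9·(-3)^r = 5^{r+1} + 3·(-3)^{r+1}.
So the formula holds for r+1, and by induction f_m = 5^m + 3·(-3)^m for all m ≥ 0.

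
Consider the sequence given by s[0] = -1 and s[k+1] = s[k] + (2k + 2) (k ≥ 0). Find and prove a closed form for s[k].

Claim: s[k] = k^2 + k − 1.

Base case: s[0] = -1, and 0^2 + 0 − 1 = -1.
Assume s[r] = r^2 + r − 1.
Then s[r+1] = s[r] + (2r + 2) = (r^2 + r − 1) + (2r + 2) = r^2 + 3r + 1,
and (r+1)^2 + (r+1) − 1 = r^2 + 3r + 1.
This completes the inductive step, so s[k] = k^2 + k − 1 for all k ≥ 0.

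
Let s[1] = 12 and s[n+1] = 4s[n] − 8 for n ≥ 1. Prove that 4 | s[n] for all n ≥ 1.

Base case: s[1] = 12 = 4·3, so 4 | s[1].
Assume 4 | s[k], so s[k] = 4t for some integer t.
Then s[k+1] = 4s[k] − 8 = 4·(4t) − 8 = 4(4t − 2), so 4 | s[k+1].
This completes the inductive step, so 4 | s[n] for all n ≥ 1.

4 | s[n]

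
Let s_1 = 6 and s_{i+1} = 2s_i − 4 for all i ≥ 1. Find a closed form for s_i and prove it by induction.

Claim: s_i = 2^i + 4.

Base case: s_1 = 6, and 2^1 + 4 = 2 + 4 = 6.
Assume s_j = 2^j + 4 for some j ≥ 1.
Then s_{j+1} = 2s_j − 4 = 2·(2^j + 4) − 4 = 2^{j+1} + 8 − 4 = 2^{j+1} + 4.
By induction, s_i = 2^i + 4 for all i ≥ 1.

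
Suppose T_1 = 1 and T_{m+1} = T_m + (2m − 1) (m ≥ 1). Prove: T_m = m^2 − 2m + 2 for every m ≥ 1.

Base case: T_1 = 1, and 1^2 − 2·1 + 2 = 1.
Assume T_j = j^2 − 2j + 2.
Then T_{j+1} = T_j + (2j − 1) = (j^2 − 2j + 2) + (2j − 1) = j^2 + 1,
and (j+1)^2 − 2·(j+1) + 2 = j^2 + 1.
By induction, T_m = m^2 − 2m + 2 for all m ≥ 1.

T_m = m^2 − 2m + 2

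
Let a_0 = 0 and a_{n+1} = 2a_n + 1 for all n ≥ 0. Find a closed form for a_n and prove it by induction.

Claim: a_n = 2^n − 1.

Base case: a_0 = 0, and 2^0 − 1 = 1 − 1 = 0.
Assume a_r = 2^r − 1 for some r ≥ 0.
Then a_{r+1} = 2a_r + 1 = 2·(2^r − 1) + 1 = 2^{r+1} − 2 + 1 = 2^{r+1} − 1.
By induction, a_n = 2^n − 1 for all n ≥ 0.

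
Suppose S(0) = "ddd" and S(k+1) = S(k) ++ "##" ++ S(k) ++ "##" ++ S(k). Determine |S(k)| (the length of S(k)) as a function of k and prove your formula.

Claim: |S(k)| = 5·3^k − 2.

Base case: |S(0)| = 3, and 5·3^0 − 2 = 3.
Assume |S(m)| = 5·3^m − 2.
Then |S(m+1)| = 3|S(m)| + 4 = 3(5·3^m − 2) + 4 = 5·3^{m+1} − 6 + 4 = 5·3^{m+1} − 2.
So the formula holds for m+1, and by induction |S(k)| = 5·3^k − 2 for all k ≥ 0.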